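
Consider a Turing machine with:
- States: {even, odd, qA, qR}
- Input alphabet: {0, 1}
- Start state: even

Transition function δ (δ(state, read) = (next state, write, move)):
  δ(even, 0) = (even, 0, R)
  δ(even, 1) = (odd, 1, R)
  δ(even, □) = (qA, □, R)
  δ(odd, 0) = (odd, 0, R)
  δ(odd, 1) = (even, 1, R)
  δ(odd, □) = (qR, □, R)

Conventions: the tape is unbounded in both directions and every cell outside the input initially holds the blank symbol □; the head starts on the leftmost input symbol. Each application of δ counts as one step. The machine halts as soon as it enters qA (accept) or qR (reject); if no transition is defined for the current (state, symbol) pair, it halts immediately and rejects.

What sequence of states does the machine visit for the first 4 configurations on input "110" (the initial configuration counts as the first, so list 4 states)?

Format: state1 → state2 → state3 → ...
Step 0: [even]110 (head at position 0)
Step 1: δ(even, 1) = (odd, 1, R)  ⊢  1[odd]10 (head at position 1)
Step 2: δ(odd, 1) = (even, 1, R)  ⊢  11[even]0 (head at position 2)
Step 3: δ(even, 0) = (even, 0, R)  ⊢  110[even]□ (head at position 3)
Reading off the states of these 4 configurations: even → odd → even → even

Final answer: even → odd → even → even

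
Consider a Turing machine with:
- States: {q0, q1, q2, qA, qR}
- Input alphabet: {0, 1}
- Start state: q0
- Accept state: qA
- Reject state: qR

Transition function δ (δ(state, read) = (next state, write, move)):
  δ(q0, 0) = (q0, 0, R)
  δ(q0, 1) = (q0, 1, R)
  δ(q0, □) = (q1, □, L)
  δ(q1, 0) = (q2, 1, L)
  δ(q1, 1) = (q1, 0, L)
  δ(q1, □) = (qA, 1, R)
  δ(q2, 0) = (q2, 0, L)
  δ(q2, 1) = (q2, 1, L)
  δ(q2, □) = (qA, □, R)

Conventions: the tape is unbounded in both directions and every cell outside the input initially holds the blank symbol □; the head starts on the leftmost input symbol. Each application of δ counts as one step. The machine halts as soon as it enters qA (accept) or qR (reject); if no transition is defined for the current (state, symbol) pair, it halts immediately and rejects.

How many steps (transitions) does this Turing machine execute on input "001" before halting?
Step 0: [q0]001 (head at position 0)
Step 1: δ(q0, 0) = (q0, 0, R)  ⊢  0[q0]01 (head at position 1)
Step 2: δ(q0, 0) = (q0, 0, R)  ⊢  00[q0]1 (head at position 2)
Step 3: δ(q0, 1) = (q0, 1, R)  ⊢  001[q0]□ (head at position 3)
Step 4: δ(q0, □) = (q1, □, L)  ⊢  00[q1]1□ (head at position 2)
Step 5: δ(q1, 1) = (q1, 0, L)  ⊢  0[q1]00□ (head at position 1)
Step 6: δ(q1, 0) = (q2, 1, L)  ⊢  [q2]010□ (head at position 0)
Step 7: δ(q2, 0) = (q2, 0, L)  ⊢  [q2]□010□ (head at position -1)
Step 8: δ(q2, □) = (qA, □, R)  ⊢  □[qA]010□ (head at position 0)
The machine is in qA, so it halts and accepts.
Number of transitions executed: 8.

Final answer: 8 steps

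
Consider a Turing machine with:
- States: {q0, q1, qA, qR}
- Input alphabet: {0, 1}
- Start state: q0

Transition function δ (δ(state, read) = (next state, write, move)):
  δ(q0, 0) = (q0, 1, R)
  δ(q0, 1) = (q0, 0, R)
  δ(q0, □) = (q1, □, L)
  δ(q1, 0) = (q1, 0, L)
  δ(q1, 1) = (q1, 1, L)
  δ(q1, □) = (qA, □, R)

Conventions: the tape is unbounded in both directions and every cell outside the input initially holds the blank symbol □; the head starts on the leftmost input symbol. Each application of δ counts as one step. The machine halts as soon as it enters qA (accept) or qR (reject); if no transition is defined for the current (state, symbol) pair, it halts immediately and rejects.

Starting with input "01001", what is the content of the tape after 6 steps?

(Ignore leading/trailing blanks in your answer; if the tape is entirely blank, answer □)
Step 0: [q0]01001 (head at position 0)
Step 1: δ(q0, 0) = (q0, 1, R)  ⊢  1[q0]1001 (head at position 1)
Step 2: δ(q0, 1) = (q0, 0, R)  ⊢  10[q0]001 (head at position 2)
Step 3: δ(q0, 0) = (q0, 1, R)  ⊢  101[q0]01 (head at position 3)
Step 4: δ(q0, 0) = (q0, 1, R)  ⊢  1011[q0]1 (head at position 4)
Step 5: δ(q0, 1) = (q0, 0, R)  ⊢  10110[q0]□ (head at position 5)
Step 6: δ(q0, □) = (q1, □, L)  ⊢  1011[q1]0□ (head at position 4)
Tape after 6 steps (ignoring surrounding blanks): 10110

Final answer: Tape: 10110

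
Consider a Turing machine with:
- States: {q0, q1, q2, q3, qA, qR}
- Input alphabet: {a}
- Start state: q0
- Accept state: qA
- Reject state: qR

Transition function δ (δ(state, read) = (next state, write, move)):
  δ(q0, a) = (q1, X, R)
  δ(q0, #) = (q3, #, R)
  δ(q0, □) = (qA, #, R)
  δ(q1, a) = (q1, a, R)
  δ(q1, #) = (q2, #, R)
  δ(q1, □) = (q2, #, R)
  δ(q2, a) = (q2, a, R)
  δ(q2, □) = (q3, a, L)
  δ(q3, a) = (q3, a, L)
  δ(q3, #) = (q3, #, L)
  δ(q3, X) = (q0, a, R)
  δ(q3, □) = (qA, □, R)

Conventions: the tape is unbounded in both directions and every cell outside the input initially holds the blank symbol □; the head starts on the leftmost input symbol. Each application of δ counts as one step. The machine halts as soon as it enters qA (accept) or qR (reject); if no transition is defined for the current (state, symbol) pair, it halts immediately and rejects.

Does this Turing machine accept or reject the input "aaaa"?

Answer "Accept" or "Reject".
Trace (configuration after each step, as tape_left[state]tape_right with head position):
Step 0: [q0]aaaa (head at position 0)
Step 1: X[q1]aaa (head 1)
Step 2: Xa[q1]aa (head 2)
Step 3: Xaa[q1]a (head 3)
Step 4: Xaaa[q1]□ (head 4)
Step 5: Xaaa#[q2]□ (head 5)
Step 6: Xaaa[q3]#a (head 4)
Step 7: Xaa[q3]a#a (head 3)
Step 8: Xa[q3]aa#a (head 2)
Step 9: X[q3]aaa#a (head 1)
Step 10: [q3]Xaaa#a (head 0)
Step 11: a[q0]aaa#a (head 1)
Step 12: aX[q1]aa#a (head 2)
Step 13: aXa[q1]a#a (head 3)
Step 14: aXaa[q1]#a (head 4)
Step 15: aXaa#[q2]a (head 5)
Step 16: aXaa#a[q2]□ (head 6)
Step 17: aXaa#[q3]aa (head 5)
Step 18: aXaa[q3]#aa (head 4)
Step 19: aXa[q3]a#aa (head 3)
Step 20: aX[q3]aa#aa (head 2)
Step 21: a[q3]Xaa#aa (head 1)
Step 22: aa[q0]aa#aa (head 2)
Step 23: aaX[q1]a#aa (head 3)
Step 24: aaXa[q1]#aa (head 4)
Step 25: aaXa#[q2]aa (head 5)
Step 26: aaXa#a[q2]a (head 6)
Step 27: aaXa#aa[q2]□ (head 7)
Step 28: aaXa#a[q3]aa (head 6)
Step 29: aaXa#[q3]aaa (head 5)
Step 30: aaXa[q3]#aaa (head 4)
Step 31: aaX[q3]a#aaa (head 3)
Step 32: aa[q3]Xa#aaa (head 2)
Step 33: aaa[q0]a#aaa (head 3)
Step 34: aaaX[q1]#aaa (head 4)
Step 35: aaaX#[q2]aaa (head 5)
Step 36: aaaX#a[q2]aa (head 6)
Step 37: aaaX#aa[q2]a (head 7)
Step 38: aaaX#aaa[q2]□ (head 8)
Step 39: aaaX#aa[q3]aa (head 7)
Step 40: aaaX#a[q3]aaa (head 6)
Step 41: aaaX#[q3]aaaa (head 5)
Step 42: aaaX[q3]#aaaa (head 4)
Step 43: aaa[q3]X#aaaa (head 3)
Step 44: aaaa[q0]#aaaa (head 4)
Step 45: aaaa#[q3]aaaa (head 5)
Step 46: aaaa[q3]#aaaa (head 4)
Step 47: aaa[q3]a#aaaa (head 3)
Step 48: aa[q3]aa#aaaa (head 2)
Step 49: a[q3]aaa#aaaa (head 1)
Step 50: [q3]aaaa#aaaa (head 0)
Step 51: [q3]□aaaa#aaaa (head -1)
Step 52: □[qA]aaaa#aaaa (head 0)
The machine is in qA, so it halts and accepts.

Final answer: Accept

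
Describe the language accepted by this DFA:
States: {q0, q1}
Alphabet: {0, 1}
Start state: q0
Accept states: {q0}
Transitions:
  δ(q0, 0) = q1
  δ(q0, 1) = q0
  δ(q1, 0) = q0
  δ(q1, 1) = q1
Analyzing the DFA structure:
Start state: q0
Accept states: {q0}
Interpreting what each state remembers (checking against the transitions):
  q0: an even number of 0s has been read so far
  q1: an odd number of 0s has been read so far
  δ(q0, 0): in q0 (an even number of 0s has been read so far), after reading 0 we have: an odd number of 0s has been read so far → q1
  δ(q0, 1): in q0 (an even number of 0s has been read so far), after reading 1 we have: an even number of 0s has been read so far → q0
  δ(q1, 0): in q1 (an odd number of 0s has been read so far), after reading 0 we have: an even number of 0s has been read so far → q0
  δ(q1, 1): in q1 (an odd number of 0s has been read so far), after reading 1 we have: an odd number of 0s has been read so far → q1
A string is accepted iff it ends in {q0}, i.e. an even number of 0s has been read so far.
Language: All binary strings with an even number of 0s

Final answer: All binary strings with an even number of 0s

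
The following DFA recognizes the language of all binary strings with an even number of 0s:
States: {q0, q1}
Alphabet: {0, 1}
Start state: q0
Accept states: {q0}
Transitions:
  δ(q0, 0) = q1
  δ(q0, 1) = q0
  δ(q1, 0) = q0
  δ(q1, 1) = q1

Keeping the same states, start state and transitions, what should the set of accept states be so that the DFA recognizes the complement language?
The DFA is complete (every state has a transition on every symbol), so the complement
is recognized by the same DFA with accepting and non-accepting states swapped.
Original accept states: {q0}
Complement accept states = All states - Original accept states
= {q0, q1} - {q0}
= {q1}
Complement language: strings with an ODD number of 0s

Final answer: {q1}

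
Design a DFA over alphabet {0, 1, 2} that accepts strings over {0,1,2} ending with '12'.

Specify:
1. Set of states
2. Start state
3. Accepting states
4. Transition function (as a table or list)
One valid DFA (any DFA recognizing the same language is acceptable):
States: {q0, q1, q2}
Start: q0
Accepting: {q2}
Transitions (accepting states marked with *):
State | 0 | 1 | 2 | Accepting
-----------------------------
q0    | q0 | q1 | q0 |  
q1    | q0 | q1 | q2 |  
q2    | q0 | q1 | q0 | *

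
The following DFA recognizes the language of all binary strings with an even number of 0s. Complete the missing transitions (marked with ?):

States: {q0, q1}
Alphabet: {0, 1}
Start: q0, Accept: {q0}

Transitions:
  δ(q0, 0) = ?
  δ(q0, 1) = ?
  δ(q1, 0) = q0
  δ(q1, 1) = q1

What each state remembers (consistent with the given transitions and accept states):
  q0: an even number of 0s has been read so far
  q1: an odd number of 0s has been read so far
Filling in the missing entries:
  δ(q0, 0): in q0 (an even number of 0s has been read so far), after reading 0 we have: an odd number of 0s has been read so far → q1
  δ(q0, 1): in q0 (an even number of 0s has been read so far), after reading 1 we have: an even number of 0s has been read so far → q0

Final answer: δ(q0, 0) = q1; δ(q0, 1) = q0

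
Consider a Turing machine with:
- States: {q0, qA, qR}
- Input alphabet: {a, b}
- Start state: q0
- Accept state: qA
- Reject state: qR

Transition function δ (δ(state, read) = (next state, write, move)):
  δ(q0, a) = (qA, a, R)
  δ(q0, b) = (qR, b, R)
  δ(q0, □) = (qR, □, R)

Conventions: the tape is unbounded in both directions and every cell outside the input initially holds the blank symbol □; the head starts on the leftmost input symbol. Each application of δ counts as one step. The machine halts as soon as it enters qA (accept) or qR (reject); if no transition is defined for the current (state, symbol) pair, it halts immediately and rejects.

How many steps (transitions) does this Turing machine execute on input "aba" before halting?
Step 0: [q0]aba (head at position 0)
Step 1: δ(q0, a) = (qA, a, R)  ⊢  a[qA]ba (head at position 1)
The machine is in qA, so it halts and accepts.
Number of transitions executed: 1.

Final answer: 1 steps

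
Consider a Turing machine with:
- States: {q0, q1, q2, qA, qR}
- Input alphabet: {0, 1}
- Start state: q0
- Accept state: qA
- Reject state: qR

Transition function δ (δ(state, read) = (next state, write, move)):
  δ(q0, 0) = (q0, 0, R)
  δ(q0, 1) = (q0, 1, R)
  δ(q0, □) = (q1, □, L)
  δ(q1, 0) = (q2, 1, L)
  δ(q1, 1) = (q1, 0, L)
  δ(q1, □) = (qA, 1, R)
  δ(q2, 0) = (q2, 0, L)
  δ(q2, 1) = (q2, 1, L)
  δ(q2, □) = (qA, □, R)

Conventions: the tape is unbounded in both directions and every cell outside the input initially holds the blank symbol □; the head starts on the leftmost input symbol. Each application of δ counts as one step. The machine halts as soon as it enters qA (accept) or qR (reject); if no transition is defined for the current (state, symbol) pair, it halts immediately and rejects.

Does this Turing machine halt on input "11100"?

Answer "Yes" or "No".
Step 0: [q0]11100 (head at position 0)
Step 1: δ(q0, 1) = (q0, 1, R)  ⊢  1[q0]1100 (head at position 1)
Step 2: δ(q0, 1) = (q0, 1, R)  ⊢  11[q0]100 (head at position 2)
Step 3: δ(q0, 1) = (q0, 1, R)  ⊢  111[q0]00 (head at position 3)
Step 4: δ(q0, 0) = (q0, 0, R)  ⊢  1110[q0]0 (head at position 4)
Step 5: δ(q0, 0) = (q0, 0, R)  ⊢  11100[q0]□ (head at position 5)
Step 6: δ(q0, □) = (q1, □, L)  ⊢  1110[q1]0□ (head at position 4)
Step 7: δ(q1, 0) = (q2, 1, L)  ⊢  111[q2]01□ (head at position 3)
Step 8: δ(q2, 0) = (q2, 0, L)  ⊢  11[q2]101□ (head at position 2)
Step 9: δ(q2, 1) = (q2, 1, L)  ⊢  1[q2]1101□ (head at position 1)
Step 10: δ(q2, 1) = (q2, 1, L)  ⊢  [q2]11101□ (head at position 0)
Step 11: δ(q2, 1) = (q2, 1, L)  ⊢  [q2]□11101□ (head at position -1)
Step 12: δ(q2, □) = (qA, □, R)  ⊢  □[qA]11101□ (head at position 0)
The machine is in qA, so it halts and accepts.
It halts after 12 steps.

Final answer: Yes - halts after 12 steps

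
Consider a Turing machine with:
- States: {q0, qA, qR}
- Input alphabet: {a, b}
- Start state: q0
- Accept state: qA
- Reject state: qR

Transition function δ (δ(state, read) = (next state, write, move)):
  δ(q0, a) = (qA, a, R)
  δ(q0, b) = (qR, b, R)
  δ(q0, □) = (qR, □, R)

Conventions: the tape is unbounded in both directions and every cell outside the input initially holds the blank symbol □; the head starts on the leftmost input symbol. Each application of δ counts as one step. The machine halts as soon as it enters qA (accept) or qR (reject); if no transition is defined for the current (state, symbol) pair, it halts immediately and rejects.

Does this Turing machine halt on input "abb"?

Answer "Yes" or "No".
Step 0: [q0]abb (head at position 0)
Step 1: δ(q0, a) = (qA, a, R)  ⊢  a[qA]bb (head at position 1)
The machine is in qA, so it halts and accepts.
It halts after 1 steps.

Final answer: Yes - halts after 1 steps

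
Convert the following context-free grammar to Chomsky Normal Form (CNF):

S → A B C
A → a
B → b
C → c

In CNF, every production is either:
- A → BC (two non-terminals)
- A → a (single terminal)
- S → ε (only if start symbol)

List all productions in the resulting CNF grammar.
The grammar has no ε-productions or unit productions to eliminate.
A → a is already in CNF (single terminal) – keep it.
B → b is already in CNF (single terminal) – keep it.
C → c is already in CNF (single terminal) – keep it.
S → A B C has 3 symbols on the right: break it into binary productions S → A X0, X0 → B C.
Resulting CNF grammar (5 productions): A → a; B → b; C → c; S → A X0; X0 → B C

Final answer: A → a; B → b; C → c; S → A X0; X0 → B C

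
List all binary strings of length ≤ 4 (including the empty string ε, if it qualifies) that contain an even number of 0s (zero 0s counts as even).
Checking every binary string of length 0 to 4:
  Length 0: accepted: ε | rejected: (none)
  Length 1: accepted: 1 | rejected: 0
  Length 2: accepted: 00, 11 | rejected: 01, 10
  Length 3: accepted: 001, 010, 100, 111 | rejected: 000, 011, 101, 110
  Length 4: accepted: 0000, 0011, 0101, 0110, 1001, 1010, 1100, 1111 | rejected: 0001, 0010, 0100, 0111, 1000, 1011, 1101, 1110
Total: 16 string(s).

Final answer: ε, 1, 00, 11, 001, 010, 100, 111, 0000, 0011, 0101, 0110, 1001, 1010, 1100, 1111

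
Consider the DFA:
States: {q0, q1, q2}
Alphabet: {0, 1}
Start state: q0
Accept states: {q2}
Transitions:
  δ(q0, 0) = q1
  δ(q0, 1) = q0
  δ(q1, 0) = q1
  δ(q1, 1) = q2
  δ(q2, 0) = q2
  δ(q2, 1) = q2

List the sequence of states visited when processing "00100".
Starting at q0
Read '0': q0 -> q1
Read '0': q1 -> q1
Read '1': q1 -> q2
Read '0': q2 -> q2
Read '0': q2 -> q2

Final answer: q0 -> q1 -> q1 -> q2 -> q2 -> q2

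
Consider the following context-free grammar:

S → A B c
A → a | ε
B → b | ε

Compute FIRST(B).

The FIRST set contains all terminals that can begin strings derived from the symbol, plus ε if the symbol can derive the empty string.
B → b contributes b; B → ε makes B nullable, contributing ε. FIRST(B) = {b, ε}.

Final answer: {b, ε}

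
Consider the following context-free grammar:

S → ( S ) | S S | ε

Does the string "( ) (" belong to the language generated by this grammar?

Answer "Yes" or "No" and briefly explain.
Each production adds parentheses only in matched pairs (S → ( S )) or none at all, so every derived string has equally many '(' and ')'. The string ( ) ( has two '(' and one ')', so it cannot be derived.

Final answer: No - no valid derivation exists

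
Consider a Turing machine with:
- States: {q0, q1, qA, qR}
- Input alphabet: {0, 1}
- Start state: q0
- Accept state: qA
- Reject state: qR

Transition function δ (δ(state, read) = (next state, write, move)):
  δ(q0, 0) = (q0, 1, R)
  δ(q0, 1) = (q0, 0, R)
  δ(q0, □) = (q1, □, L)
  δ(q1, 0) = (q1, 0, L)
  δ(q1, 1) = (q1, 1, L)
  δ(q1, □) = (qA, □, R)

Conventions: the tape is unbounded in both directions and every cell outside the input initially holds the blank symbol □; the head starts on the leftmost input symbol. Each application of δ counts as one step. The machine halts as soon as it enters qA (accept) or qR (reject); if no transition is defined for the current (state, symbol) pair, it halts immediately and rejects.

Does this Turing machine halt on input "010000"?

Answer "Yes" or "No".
Step 0: [q0]010000 (head at position 0)
Step 1: δ(q0, 0) = (q0, 1, R)  ⊢  1[q0]10000 (head at position 1)
Step 2: δ(q0, 1) = (q0, 0, R)  ⊢  10[q0]0000 (head at position 2)
Step 3: δ(q0, 0) = (q0, 1, R)  ⊢  101[q0]000 (head at position 3)
Step 4: δ(q0, 0) = (q0, 1, R)  ⊢  1011[q0]00 (head at position 4)
Step 5: δ(q0, 0) = (q0, 1, R)  ⊢  10111[q0]0 (head at position 5)
Step 6: δ(q0, 0) = (q0, 1, R)  ⊢  101111[q0]□ (head at position 6)
Step 7: δ(q0, □) = (q1, □, L)  ⊢  10111[q1]1□ (head at position 5)
Step 8: δ(q1, 1) = (q1, 1, L)  ⊢  1011[q1]11□ (head at position 4)
Step 9: δ(q1, 1) = (q1, 1, L)  ⊢  101[q1]111□ (head at position 3)
Step 10: δ(q1, 1) = (q1, 1, L)  ⊢  10[q1]1111□ (head at position 2)
Step 11: δ(q1, 1) = (q1, 1, L)  ⊢  1[q1]01111□ (head at position 1)
Step 12: δ(q1, 0) = (q1, 0, L)  ⊢  [q1]101111□ (head at position 0)
Step 13: δ(q1, 1) = (q1, 1, L)  ⊢  [q1]□101111□ (head at position -1)
Step 14: δ(q1, □) = (qA, □, R)  ⊢  □[qA]101111□ (head at position 0)
The machine is in qA, so it halts and accepts.
It halts after 14 steps.

Final answer: Yes - halts after 14 steps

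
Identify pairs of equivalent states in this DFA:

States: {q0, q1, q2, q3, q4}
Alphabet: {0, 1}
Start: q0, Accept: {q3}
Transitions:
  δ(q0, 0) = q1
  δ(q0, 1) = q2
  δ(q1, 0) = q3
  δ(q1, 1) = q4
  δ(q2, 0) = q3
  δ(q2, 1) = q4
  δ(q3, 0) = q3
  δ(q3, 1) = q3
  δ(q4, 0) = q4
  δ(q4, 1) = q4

Using the table-filling algorithm:
Round 0 – mark pairs where exactly one state is accepting: (q0,q3), (q1,q3), (q2,q3), (q3,q4)
Round 1 – newly marked: (q0,q1) [on 0: q1 vs q3, already marked]; (q0,q2) [on 0: q1 vs q3, already marked]; (q1,q4) [on 0: q3 vs q4, already marked]; (q2,q4) [on 0: q3 vs q4, already marked]
Round 2 – newly marked: (q0,q4) [on 0: q1 vs q4, already marked]
No further pairs can be marked.
(q1, q2) unmarked: δ(q1,0)=q3, δ(q2,0)=q3; δ(q1,1)=q4, δ(q2,1)=q4 → equivalent
Equivalent pairs: (q1, q2)

Final answer: Equivalent pairs: (q1, q2)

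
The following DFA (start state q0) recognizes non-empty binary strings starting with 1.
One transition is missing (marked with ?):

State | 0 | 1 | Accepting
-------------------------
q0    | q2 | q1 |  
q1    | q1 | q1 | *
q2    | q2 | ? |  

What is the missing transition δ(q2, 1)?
q2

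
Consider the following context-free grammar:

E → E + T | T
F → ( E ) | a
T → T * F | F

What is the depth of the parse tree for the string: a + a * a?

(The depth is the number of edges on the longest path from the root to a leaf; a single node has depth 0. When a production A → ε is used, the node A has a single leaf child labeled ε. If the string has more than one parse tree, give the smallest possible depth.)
The grammar is unambiguous; the parse tree of a + a * a is:
E → E + T at the root (depth 0).
  Left E (depth 1) → T (2) → F (3) → a (4).
  Right T (depth 1) → T * F; that T (2) → F (3) → a (4); F (2) → a (3).
The longest root-to-leaf paths have 4 edges.
Depth = 4.

Final answer: 4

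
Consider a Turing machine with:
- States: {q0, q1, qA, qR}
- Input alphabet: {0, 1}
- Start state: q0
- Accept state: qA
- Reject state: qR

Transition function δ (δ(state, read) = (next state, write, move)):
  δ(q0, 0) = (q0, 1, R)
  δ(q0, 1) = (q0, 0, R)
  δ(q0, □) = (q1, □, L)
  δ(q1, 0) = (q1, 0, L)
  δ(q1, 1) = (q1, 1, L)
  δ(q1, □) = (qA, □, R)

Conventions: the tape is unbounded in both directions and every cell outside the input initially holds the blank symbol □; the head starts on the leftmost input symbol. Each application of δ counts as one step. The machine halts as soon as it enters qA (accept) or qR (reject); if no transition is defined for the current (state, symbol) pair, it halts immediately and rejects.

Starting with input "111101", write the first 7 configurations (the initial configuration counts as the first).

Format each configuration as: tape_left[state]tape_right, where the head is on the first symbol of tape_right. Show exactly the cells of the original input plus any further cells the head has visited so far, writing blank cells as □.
Step 0: [q0]111101 (head at position 0)
Step 1: δ(q0, 1) = (q0, 0, R)  ⊢  0[q0]11101 (head at position 1)
Step 2: δ(q0, 1) = (q0, 0, R)  ⊢  00[q0]1101 (head at position 2)
Step 3: δ(q0, 1) = (q0, 0, R)  ⊢  000[q0]101 (head at position 3)
Step 4: δ(q0, 1) = (q0, 0, R)  ⊢  0000[q0]01 (head at position 4)
Step 5: δ(q0, 0) = (q0, 1, R)  ⊢  00001[q0]1 (head at position 5)
Step 6: δ(q0, 1) = (q0, 0, R)  ⊢  000010[q0]□ (head at position 6)

Final answer: [q0]111101 ⊢ 0[q0]11101 ⊢ 00[q0]1101 ⊢ 000[q0]101 ⊢ 0000[q0]01 ⊢ 00001[q0]1 ⊢ 000010[q0]□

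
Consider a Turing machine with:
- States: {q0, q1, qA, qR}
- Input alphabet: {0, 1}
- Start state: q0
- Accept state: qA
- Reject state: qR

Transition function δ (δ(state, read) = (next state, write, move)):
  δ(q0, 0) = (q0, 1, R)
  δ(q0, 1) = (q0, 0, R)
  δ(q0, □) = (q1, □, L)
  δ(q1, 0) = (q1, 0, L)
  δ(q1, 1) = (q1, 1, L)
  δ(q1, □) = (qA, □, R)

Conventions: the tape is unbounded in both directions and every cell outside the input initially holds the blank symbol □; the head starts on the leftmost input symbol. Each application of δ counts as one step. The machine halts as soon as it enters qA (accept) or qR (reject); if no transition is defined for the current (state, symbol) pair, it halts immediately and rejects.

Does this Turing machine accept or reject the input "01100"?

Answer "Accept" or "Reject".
Step 0: [q0]01100 (head at position 0)
Step 1: δ(q0, 0) = (q0, 1, R)  ⊢  1[q0]1100 (head at position 1)
Step 2: δ(q0, 1) = (q0, 0, R)  ⊢  10[q0]100 (head at position 2)
Step 3: δ(q0, 1) = (q0, 0, R)  ⊢  100[q0]00 (head at position 3)
Step 4: δ(q0, 0) = (q0, 1, R)  ⊢  1001[q0]0 (head at position 4)
Step 5: δ(q0, 0) = (q0, 1, R)  ⊢  10011[q0]□ (head at position 5)
Step 6: δ(q0, □) = (q1, □, L)  ⊢  1001[q1]1□ (head at position 4)
Step 7: δ(q1, 1) = (q1, 1, L)  ⊢  100[q1]11□ (head at position 3)
Step 8: δ(q1, 1) = (q1, 1, L)  ⊢  10[q1]011□ (head at position 2)
Step 9: δ(q1, 0) = (q1, 0, L)  ⊢  1[q1]0011□ (head at position 1)
Step 10: δ(q1, 0) = (q1, 0, L)  ⊢  [q1]10011□ (head at position 0)
Step 11: δ(q1, 1) = (q1, 1, L)  ⊢  [q1]□10011□ (head at position -1)
Step 12: δ(q1, □) = (qA, □, R)  ⊢  □[qA]10011□ (head at position 0)
The machine is in qA, so it halts and accepts.

Final answer: Accept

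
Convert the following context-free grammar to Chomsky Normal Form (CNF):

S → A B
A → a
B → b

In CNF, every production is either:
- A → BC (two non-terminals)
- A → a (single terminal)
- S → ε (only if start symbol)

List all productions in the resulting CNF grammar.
The grammar has no ε-productions or unit productions to eliminate.
S → A B is already in CNF (two non-terminals) – keep it.
A → a is already in CNF (single terminal) – keep it.
B → b is already in CNF (single terminal) – keep it.
Resulting CNF grammar (3 productions): A → a; B → b; S → A B

Final answer: A → a; B → b; S → A B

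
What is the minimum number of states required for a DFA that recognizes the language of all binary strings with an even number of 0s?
Language: binary strings with an even number of 0s
Lower bound (Myhill–Nerode): the prefixes ε, 0 are pairwise distinguishable:
  ε vs 0: suffix ε distinguishes them (ε has zero 0s (accepted), 0 has one 0 (rejected))
So any DFA needs at least 2 states.
Upper bound: a DFA with 2 states exists (one state per class above).
Minimum states: 2

Final answer: 2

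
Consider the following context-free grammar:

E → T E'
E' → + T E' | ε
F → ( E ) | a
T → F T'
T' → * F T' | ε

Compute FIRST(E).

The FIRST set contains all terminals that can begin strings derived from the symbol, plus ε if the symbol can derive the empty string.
FIRST(F): F → ( E ) contributes '(' and F → a contributes 'a', so FIRST(F) = {(, a}. F is not nullable.
FIRST(T): T → F T' begins with F, and F is not nullable, so FIRST(T) = FIRST(F) = {(, a}.
FIRST(E): E → T E' begins with T, and T is not nullable, so FIRST(E) = FIRST(T) = {(, a}.

Final answer: {(, a}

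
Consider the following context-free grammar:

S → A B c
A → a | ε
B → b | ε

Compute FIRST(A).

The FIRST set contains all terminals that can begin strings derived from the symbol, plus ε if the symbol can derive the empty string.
A → a contributes a; A → ε makes A nullable, contributing ε. FIRST(A) = {a, ε}.

Final answer: {a, ε}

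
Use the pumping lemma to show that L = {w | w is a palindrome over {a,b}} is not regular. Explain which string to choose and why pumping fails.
Language: L = {w | w is a palindrome over {a,b}} (strings that read the same forwards and backwards)
Step 1: Assume for contradiction that L is regular, with pumping length p.
Step 2: Choose s = a^p b a^p. Then s ∈ L (it reads the same forwards and backwards) and |s| ≥ p.
Step 3: Consider any decomposition s = xyz with |xy| ≤ p and |y| > 0. Since |xy| ≤ p and the first p symbols of s are all a's, y = a^k for some k with 1 ≤ k ≤ p.
Step 4: Pumping up (i = 2): xy²z = a^(p+k) b a^p. Its reverse is a^p b a^(p+k) ≠ a^(p+k) b a^p (the single b is no longer in the middle), so xy²z is not a palindrome and xy²z ∉ L.
This contradicts the pumping lemma, so L is not regular.

Final answer: Choose s = a^p b a^p. Since |xy| ≤ p, y = a^k with k ≥ 1. Then xy²z = a^(p+k) b a^p is not a palindrome, so ∉ L.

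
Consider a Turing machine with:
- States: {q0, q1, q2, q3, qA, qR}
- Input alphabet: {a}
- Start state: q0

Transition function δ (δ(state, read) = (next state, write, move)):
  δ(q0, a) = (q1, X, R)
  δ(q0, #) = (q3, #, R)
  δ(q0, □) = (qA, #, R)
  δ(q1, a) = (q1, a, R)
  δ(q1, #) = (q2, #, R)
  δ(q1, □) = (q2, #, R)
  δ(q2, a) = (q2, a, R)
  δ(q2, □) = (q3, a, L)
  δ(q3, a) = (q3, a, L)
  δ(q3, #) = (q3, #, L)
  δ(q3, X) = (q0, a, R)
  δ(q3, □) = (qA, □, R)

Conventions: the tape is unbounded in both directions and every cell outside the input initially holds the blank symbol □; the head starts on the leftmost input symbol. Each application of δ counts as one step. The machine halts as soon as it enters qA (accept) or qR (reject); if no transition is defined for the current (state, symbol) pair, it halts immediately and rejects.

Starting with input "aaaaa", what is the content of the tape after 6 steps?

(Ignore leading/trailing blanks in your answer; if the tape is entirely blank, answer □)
Step 0: [q0]aaaaa (head at position 0)
Step 1: δ(q0, a) = (q1, X, R)  ⊢  X[q1]aaaa (head at position 1)
Step 2: δ(q1, a) = (q1, a, R)  ⊢  Xa[q1]aaa (head at position 2)
Step 3: δ(q1, a) = (q1, a, R)  ⊢  Xaa[q1]aa (head at position 3)
Step 4: δ(q1, a) = (q1, a, R)  ⊢  Xaaa[q1]a (head at position 4)
Step 5: δ(q1, a) = (q1, a, R)  ⊢  Xaaaa[q1]□ (head at position 5)
Step 6: δ(q1, □) = (q2, #, R)  ⊢  Xaaaa#[q2]□ (head at position 6)
Tape after 6 steps (ignoring surrounding blanks): Xaaaa#

Final answer: Tape: Xaaaa#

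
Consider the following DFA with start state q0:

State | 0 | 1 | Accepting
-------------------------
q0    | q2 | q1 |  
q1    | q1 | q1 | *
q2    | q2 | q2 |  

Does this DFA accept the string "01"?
Start in q0.
Read '0': q0 → q2
Read '1': q2 → q2
Final state q2 is not accepting, so the string is rejected.

Final answer: No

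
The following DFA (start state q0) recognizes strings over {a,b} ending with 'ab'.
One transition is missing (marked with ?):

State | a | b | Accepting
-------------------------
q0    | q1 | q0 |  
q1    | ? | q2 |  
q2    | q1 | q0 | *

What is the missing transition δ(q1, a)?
q1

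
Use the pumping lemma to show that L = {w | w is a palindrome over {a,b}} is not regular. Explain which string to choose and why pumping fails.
Language: L = {w | w is a palindrome over {a,b}} (strings that read the same forwards and backwards)
Step 1: Assume for contradiction that L is regular, with pumping length p.
Step 2: Choose s = a^p b a^p. Then s ∈ L (it reads the same forwards and backwards) and |s| ≥ p.
Step 3: Consider any decomposition s = xyz with |xy| ≤ p and |y| > 0. Since |xy| ≤ p and the first p symbols of s are all a's, y = a^k for some k with 1 ≤ k ≤ p.
Step 4: Pumping up (i = 2): xy²z = a^(p+k) b a^p. Its reverse is a^p b a^(p+k) ≠ a^(p+k) b a^p (the single b is no longer in the middle), so xy²z is not a palindrome and xy²z ∉ L.
This contradicts the pumping lemma, so L is not regular.

Final answer: Choose s = a^p b a^p. Since |xy| ≤ p, y = a^k with k ≥ 1. Then xy²z = a^(p+k) b a^p is not a palindrome, so ∉ L.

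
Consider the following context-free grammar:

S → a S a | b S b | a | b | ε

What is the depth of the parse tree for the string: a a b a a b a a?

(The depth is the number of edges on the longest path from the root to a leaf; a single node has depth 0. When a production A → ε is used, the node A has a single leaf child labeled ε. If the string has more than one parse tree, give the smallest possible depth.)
The string has even length 8, so its (unique) parse tree peels off matching outer symbols: S → a S a, S → a S a, S → b S b, S → a S a, and finally S → ε for the empty middle.
The S nodes are at depths 0..4; the ε leaf under the innermost S is at depth 5 (terminal leaves are at depths 1..4).
Depth = 5.

Final answer: 5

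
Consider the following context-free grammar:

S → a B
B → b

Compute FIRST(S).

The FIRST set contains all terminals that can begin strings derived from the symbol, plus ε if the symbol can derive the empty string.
S has the single production S → a B, whose right-hand side begins with the terminal a. So FIRST(S) = {a}.

Final answer: {a}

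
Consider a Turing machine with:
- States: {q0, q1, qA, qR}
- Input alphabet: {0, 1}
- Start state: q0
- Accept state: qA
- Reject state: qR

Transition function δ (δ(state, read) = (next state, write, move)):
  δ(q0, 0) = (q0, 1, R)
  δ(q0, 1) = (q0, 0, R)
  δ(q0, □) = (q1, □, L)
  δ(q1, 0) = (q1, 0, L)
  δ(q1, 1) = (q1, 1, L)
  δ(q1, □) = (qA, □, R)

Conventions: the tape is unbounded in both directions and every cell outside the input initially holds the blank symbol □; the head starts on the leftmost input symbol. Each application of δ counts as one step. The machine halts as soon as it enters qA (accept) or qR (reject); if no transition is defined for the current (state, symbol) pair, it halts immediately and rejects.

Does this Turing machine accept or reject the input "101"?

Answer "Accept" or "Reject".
Step 0: [q0]101 (head at position 0)
Step 1: δ(q0, 1) = (q0, 0, R)  ⊢  0[q0]01 (head at position 1)
Step 2: δ(q0, 0) = (q0, 1, R)  ⊢  01[q0]1 (head at position 2)
Step 3: δ(q0, 1) = (q0, 0, R)  ⊢  010[q0]□ (head at position 3)
Step 4: δ(q0, □) = (q1, □, L)  ⊢  01[q1]0□ (head at position 2)
Step 5: δ(q1, 0) = (q1, 0, L)  ⊢  0[q1]10□ (head at position 1)
Step 6: δ(q1, 1) = (q1, 1, L)  ⊢  [q1]010□ (head at position 0)
Step 7: δ(q1, 0) = (q1, 0, L)  ⊢  [q1]□010□ (head at position -1)
Step 8: δ(q1, □) = (qA, □, R)  ⊢  □[qA]010□ (head at position 0)
The machine is in qA, so it halts and accepts.

Final answer: Accept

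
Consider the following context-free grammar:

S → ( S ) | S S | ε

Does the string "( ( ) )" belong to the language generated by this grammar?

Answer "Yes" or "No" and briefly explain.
A derivation exists: S ⇒ ( S ) ⇒ ( ( S ) ) ⇒ ( ( ) ) (using S → ( S ) twice, then S → ε).

Final answer: Yes - a valid derivation exists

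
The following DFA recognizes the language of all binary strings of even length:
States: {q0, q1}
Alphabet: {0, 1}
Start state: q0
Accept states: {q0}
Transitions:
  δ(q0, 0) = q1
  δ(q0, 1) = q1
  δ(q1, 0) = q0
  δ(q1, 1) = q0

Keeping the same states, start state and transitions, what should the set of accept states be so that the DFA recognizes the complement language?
The DFA is complete (every state has a transition on every symbol), so the complement
is recognized by the same DFA with accepting and non-accepting states swapped.
Original accept states: {q0}
Complement accept states = All states - Original accept states
= {q0, q1} - {q0}
= {q1}
Complement language: strings of ODD length

Final answer: {q1}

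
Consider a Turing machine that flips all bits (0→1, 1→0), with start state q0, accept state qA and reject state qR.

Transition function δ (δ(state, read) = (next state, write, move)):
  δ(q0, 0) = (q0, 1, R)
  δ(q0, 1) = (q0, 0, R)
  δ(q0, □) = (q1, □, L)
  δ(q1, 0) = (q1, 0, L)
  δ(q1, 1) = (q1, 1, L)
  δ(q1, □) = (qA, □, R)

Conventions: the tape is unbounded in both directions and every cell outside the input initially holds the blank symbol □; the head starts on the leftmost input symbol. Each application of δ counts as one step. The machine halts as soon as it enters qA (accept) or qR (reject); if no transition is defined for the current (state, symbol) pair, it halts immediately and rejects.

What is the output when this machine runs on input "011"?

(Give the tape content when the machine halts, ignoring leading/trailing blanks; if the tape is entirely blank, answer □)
Step 0: [q0]011 (head at position 0)
Step 1: δ(q0, 0) = (q0, 1, R)  ⊢  1[q0]11 (head at position 1)
Step 2: δ(q0, 1) = (q0, 0, R)  ⊢  10[q0]1 (head at position 2)
Step 3: δ(q0, 1) = (q0, 0, R)  ⊢  100[q0]□ (head at position 3)
Step 4: δ(q0, □) = (q1, □, L)  ⊢  10[q1]0□ (head at position 2)
Step 5: δ(q1, 0) = (q1, 0, L)  ⊢  1[q1]00□ (head at position 1)
Step 6: δ(q1, 0) = (q1, 0, L)  ⊢  [q1]100□ (head at position 0)
Step 7: δ(q1, 1) = (q1, 1, L)  ⊢  [q1]□100□ (head at position -1)
Step 8: δ(q1, □) = (qA, □, R)  ⊢  □[qA]100□ (head at position 0)
The machine is in qA, so it halts and accepts.
Tape content when halted (ignoring surrounding blanks): 100

Final answer: Output: 100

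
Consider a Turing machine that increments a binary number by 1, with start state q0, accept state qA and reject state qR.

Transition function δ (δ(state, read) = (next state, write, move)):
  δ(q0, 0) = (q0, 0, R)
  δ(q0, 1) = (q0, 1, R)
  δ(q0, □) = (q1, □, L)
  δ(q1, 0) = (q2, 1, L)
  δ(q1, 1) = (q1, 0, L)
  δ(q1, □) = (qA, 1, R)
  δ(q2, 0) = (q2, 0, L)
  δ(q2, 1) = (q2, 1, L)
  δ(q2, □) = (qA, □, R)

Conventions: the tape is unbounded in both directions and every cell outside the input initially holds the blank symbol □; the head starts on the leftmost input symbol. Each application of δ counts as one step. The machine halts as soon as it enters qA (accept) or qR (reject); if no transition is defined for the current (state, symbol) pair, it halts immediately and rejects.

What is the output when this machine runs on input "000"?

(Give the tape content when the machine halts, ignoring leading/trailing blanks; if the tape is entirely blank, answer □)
Step 0: [q0]000 (head at position 0)
Step 1: δ(q0, 0) = (q0, 0, R)  ⊢  0[q0]00 (head at position 1)
Step 2: δ(q0, 0) = (q0, 0, R)  ⊢  00[q0]0 (head at position 2)
Step 3: δ(q0, 0) = (q0, 0, R)  ⊢  000[q0]□ (head at position 3)
Step 4: δ(q0, □) = (q1, □, L)  ⊢  00[q1]0□ (head at position 2)
Step 5: δ(q1, 0) = (q2, 1, L)  ⊢  0[q2]01□ (head at position 1)
Step 6: δ(q2, 0) = (q2, 0, L)  ⊢  [q2]001□ (head at position 0)
Step 7: δ(q2, 0) = (q2, 0, L)  ⊢  [q2]□001□ (head at position -1)
Step 8: δ(q2, □) = (qA, □, R)  ⊢  □[qA]001□ (head at position 0)
The machine is in qA, so it halts and accepts.
Tape content when halted (ignoring surrounding blanks): 001

Final answer: Output: 001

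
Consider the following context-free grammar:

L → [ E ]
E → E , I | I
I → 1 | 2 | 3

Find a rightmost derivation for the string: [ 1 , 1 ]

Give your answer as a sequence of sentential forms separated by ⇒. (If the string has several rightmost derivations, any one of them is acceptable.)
Start with L.
Step 1: the rightmost non-terminal is L; apply L → [ E ]:  [ E ]
Step 2: the rightmost non-terminal is E; apply E → E , I:  [ E , I ]
Step 3: the rightmost non-terminal is I; apply I → 1:  [ E , 1 ]
Step 4: the rightmost non-terminal is E; apply E → I:  [ I , 1 ]
Step 5: the rightmost non-terminal is I; apply I → 1:  [ 1 , 1 ]

Final answer: L ⇒ [ E ] ⇒ [ E , I ] ⇒ [ E , 1 ] ⇒ [ I , 1 ] ⇒ [ 1 , 1 ]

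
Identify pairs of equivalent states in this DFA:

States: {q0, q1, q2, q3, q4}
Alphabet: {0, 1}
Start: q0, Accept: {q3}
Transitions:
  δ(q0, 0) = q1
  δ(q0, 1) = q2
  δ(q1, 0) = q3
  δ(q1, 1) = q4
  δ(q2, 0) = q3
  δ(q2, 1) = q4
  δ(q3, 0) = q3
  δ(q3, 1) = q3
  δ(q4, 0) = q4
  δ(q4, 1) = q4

Using the table-filling algorithm:
Round 0 – mark pairs where exactly one state is accepting: (q0,q3), (q1,q3), (q2,q3), (q3,q4)
Round 1 – newly marked: (q0,q1) [on 0: q1 vs q3, already marked]; (q0,q2) [on 0: q1 vs q3, already marked]; (q1,q4) [on 0: q3 vs q4, already marked]; (q2,q4) [on 0: q3 vs q4, already marked]
Round 2 – newly marked: (q0,q4) [on 0: q1 vs q4, already marked]
No further pairs can be marked.
(q1, q2) unmarked: δ(q1,0)=q3, δ(q2,0)=q3; δ(q1,1)=q4, δ(q2,1)=q4 → equivalent
Equivalent pairs: (q1, q2)

Final answer: Equivalent pairs: (q1, q2)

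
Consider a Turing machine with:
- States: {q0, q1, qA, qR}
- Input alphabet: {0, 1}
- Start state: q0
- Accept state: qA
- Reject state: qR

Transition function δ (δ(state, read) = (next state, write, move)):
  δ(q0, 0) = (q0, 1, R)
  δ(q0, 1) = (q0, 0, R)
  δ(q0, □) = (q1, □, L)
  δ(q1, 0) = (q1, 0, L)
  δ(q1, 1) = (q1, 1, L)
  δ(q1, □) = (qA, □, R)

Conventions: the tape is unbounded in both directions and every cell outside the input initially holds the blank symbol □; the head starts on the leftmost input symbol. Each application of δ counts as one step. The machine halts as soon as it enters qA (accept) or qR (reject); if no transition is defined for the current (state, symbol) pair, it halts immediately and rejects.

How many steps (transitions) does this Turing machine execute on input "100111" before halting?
Step 0: [q0]100111 (head at position 0)
Step 1: δ(q0, 1) = (q0, 0, R)  ⊢  0[q0]00111 (head at position 1)
Step 2: δ(q0, 0) = (q0, 1, R)  ⊢  01[q0]0111 (head at position 2)
Step 3: δ(q0, 0) = (q0, 1, R)  ⊢  011[q0]111 (head at position 3)
Step 4: δ(q0, 1) = (q0, 0, R)  ⊢  0110[q0]11 (head at position 4)
Step 5: δ(q0, 1) = (q0, 0, R)  ⊢  01100[q0]1 (head at position 5)
Step 6: δ(q0, 1) = (q0, 0, R)  ⊢  011000[q0]□ (head at position 6)
Step 7: δ(q0, □) = (q1, □, L)  ⊢  01100[q1]0□ (head at position 5)
Step 8: δ(q1, 0) = (q1, 0, L)  ⊢  0110[q1]00□ (head at position 4)
Step 9: δ(q1, 0) = (q1, 0, L)  ⊢  011[q1]000□ (head at position 3)
Step 10: δ(q1, 0) = (q1, 0, L)  ⊢  01[q1]1000□ (head at position 2)
Step 11: δ(q1, 1) = (q1, 1, L)  ⊢  0[q1]11000□ (head at position 1)
Step 12: δ(q1, 1) = (q1, 1, L)  ⊢  [q1]011000□ (head at position 0)
Step 13: δ(q1, 0) = (q1, 0, L)  ⊢  [q1]□011000□ (head at position -1)
Step 14: δ(q1, □) = (qA, □, R)  ⊢  □[qA]011000□ (head at position 0)
The machine is in qA, so it halts and accepts.
Number of transitions executed: 14.

Final answer: 14 steps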